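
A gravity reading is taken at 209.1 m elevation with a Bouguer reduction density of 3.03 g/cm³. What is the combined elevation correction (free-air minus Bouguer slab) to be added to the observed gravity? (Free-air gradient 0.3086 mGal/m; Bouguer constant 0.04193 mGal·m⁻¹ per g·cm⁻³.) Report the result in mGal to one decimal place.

Combined gradient = 0.3086 − 0.04193 × 3.03 = 0.1815521 mGal/m
Combined elevation correction = 0.1815521 × 209.1 = 38.0 mGal

38.0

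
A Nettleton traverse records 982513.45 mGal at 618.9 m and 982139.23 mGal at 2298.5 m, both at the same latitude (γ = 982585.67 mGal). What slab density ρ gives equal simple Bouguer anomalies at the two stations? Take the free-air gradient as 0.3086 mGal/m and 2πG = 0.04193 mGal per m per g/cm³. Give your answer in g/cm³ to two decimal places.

2.05

Δg_obs = 982139.23 − 982513.45 = -374.22 mGal over Δh = 2298.5 − 618.9 = 1679.6 m
Equal Bouguer anomalies ⇒ Δg_obs + (0.3086 − 0.04193ρ)·Δh = 0
0.3086 − 0.04193ρ = −Δg_obs/Δh = 0.22280
ρ = (0.3086 − 0.22280) / 0.04193 = 2.05 g/cm³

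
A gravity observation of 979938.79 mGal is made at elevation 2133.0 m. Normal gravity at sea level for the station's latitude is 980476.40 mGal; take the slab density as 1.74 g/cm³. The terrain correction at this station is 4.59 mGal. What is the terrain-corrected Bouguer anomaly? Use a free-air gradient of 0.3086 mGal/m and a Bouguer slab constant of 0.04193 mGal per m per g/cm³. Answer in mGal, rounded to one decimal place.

Free-air correction = 0.3086 × 2133.0 = 658.24 mGal
Free-air anomaly = 979938.79 − 980476.40 + (658.24) = 120.63 mGal
Bouguer slab correction = 0.04193 × 1.74 × 2133.0 = 155.62 mGal
Simple Bouguer anomaly = 120.63 − (155.62) = -34.99 mGal
Complete Bouguer anomaly = -34.99 + 4.59 = -30.40 mGal

-30.4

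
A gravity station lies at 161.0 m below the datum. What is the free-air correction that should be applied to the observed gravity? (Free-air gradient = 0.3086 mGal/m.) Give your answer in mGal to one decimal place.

Free-air correction = 0.3086 × -161.0 = -49.7 mGal

-49.7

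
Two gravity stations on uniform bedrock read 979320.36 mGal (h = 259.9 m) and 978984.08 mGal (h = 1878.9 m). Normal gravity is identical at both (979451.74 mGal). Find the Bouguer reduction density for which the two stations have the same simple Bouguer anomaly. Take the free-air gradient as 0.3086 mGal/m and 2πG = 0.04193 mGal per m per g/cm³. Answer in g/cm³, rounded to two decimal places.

2.41

Δg_obs = 978984.08 − 979320.36 = -336.28 mGal over Δh = 1878.9 − 259.9 = 1619.0 m
Equal Bouguer anomalies ⇒ Δg_obs + (0.3086 − 0.04193ρ)·Δh = 0
0.3086 − 0.04193ρ = −Δg_obs/Δh = 0.20771
ρ = (0.3086 − 0.20771) / 0.04193 = 2.41 g/cm³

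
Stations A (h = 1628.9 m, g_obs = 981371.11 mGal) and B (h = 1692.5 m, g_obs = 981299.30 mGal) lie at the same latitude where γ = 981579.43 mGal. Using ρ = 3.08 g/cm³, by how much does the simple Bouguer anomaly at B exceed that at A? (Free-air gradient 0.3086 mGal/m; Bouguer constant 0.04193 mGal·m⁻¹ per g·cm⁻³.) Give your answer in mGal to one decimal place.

Δg_SB(A) = 981371.11 − 981579.43 + 0.3086×1628.9 − 0.04193×3.08×1628.9 = 84.00 mGal
Δg_SB(B) = 981299.30 − 981579.43 + 0.3086×1692.5 − 0.04193×3.08×1692.5 = 23.60 mGal
Difference = 23.60 − (84.00) = -60.40 mGal

-60.4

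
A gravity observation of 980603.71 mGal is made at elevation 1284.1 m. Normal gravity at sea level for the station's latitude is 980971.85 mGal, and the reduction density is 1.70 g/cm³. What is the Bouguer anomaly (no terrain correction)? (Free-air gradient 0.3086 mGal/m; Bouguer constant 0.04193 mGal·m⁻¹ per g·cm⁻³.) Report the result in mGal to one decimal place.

-63.4

Free-air correction = 0.3086 × 1284.1 = 396.27 mGal
Free-air anomaly = 980603.71 − 980971.85 + (396.27) = 28.13 mGal
Bouguer slab correction = 0.04193 × 1.70 × 1284.1 = 91.53 mGal
Simple Bouguer anomaly = 28.13 − (91.53) = -63.40 mGal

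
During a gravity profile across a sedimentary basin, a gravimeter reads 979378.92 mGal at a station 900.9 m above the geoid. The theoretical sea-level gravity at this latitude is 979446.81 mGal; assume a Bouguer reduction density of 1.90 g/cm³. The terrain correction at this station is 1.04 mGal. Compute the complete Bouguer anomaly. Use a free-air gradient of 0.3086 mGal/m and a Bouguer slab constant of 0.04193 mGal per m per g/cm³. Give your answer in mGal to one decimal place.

Free-air correction = 0.3086 × 900.9 = 278.02 mGal
Free-air anomaly = 979378.92 − 979446.81 + (278.02) = 210.13 mGal
Bouguer slab correction = 0.04193 × 1.90 × 900.9 = 71.77 mGal
Simple Bouguer anomaly = 210.13 − (71.77) = 138.36 mGal
Complete Bouguer anomaly = 138.36 + 1.04 = 139.40 mGal

139.4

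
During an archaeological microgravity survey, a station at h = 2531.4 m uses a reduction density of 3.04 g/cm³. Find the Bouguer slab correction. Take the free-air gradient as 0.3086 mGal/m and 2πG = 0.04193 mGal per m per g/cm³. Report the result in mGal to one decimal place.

322.7

Bouguer slab correction = 0.04193 × 3.04 × 2531.4 = 322.7 mGal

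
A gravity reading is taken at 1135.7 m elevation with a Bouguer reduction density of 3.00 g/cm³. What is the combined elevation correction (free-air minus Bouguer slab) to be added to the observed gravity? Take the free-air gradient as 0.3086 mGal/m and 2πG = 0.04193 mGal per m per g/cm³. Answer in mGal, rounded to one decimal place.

207.6

Combined gradient = 0.3086 − 0.04193 × 3.00 = 0.1828100 mGal/m
Combined elevation correction = 0.1828100 × 1135.7 = 207.6 mGal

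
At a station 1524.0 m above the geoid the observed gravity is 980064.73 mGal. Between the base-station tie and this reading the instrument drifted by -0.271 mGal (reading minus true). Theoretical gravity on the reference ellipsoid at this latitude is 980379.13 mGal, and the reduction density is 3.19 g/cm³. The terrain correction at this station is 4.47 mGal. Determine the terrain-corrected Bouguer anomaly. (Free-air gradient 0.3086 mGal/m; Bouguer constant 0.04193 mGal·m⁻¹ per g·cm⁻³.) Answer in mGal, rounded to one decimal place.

-43.2

Drift-corrected reading = 980064.73 − (-0.271) = 980065.001 mGal
Free-air correction = 0.3086 × 1524.0 = 470.31 mGal
Free-air anomaly = 980065.001 − 980379.13 + (470.31) = 156.181 mGal
Bouguer slab correction = 0.04193 × 3.19 × 1524.0 = 203.85 mGal
Simple Bouguer anomaly = 156.181 − (203.85) = -47.669 mGal
Complete Bouguer anomaly = -47.669 + 4.47 = -43.199 mGal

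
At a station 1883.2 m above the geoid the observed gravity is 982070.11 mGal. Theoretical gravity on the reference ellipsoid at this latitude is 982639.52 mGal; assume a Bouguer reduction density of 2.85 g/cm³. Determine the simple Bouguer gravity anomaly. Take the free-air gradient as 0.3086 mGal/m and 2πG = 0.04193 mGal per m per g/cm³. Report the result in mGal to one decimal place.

Free-air correction = 0.3086 × 1883.2 = 581.16 mGal
Free-air anomaly = 982070.11 − 982639.52 + (581.16) = 11.75 mGal
Bouguer slab correction = 0.04193 × 2.85 × 1883.2 = 225.04 mGal
Simple Bouguer anomaly = 11.75 − (225.04) = -213.29 mGal

-213.3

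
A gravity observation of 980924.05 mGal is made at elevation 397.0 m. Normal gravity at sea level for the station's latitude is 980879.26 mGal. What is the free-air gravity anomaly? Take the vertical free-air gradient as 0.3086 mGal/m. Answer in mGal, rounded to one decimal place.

Free-air correction = 0.3086 × 397.0 = 122.51 mGal
Free-air anomaly = 980924.05 − 980879.26 + (122.51) = 167.30 mGal

167.3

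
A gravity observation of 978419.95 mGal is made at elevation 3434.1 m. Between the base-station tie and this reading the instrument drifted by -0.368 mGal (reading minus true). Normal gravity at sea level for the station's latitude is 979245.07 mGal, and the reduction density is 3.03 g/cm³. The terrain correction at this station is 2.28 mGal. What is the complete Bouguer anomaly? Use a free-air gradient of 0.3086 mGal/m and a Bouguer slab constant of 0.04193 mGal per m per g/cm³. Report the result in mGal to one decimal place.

-199.0

Drift-corrected reading = 978419.95 − (-0.368) = 978420.318 mGal
Free-air correction = 0.3086 × 3434.1 = 1059.76 mGal
Free-air anomaly = 978420.318 − 979245.07 + (1059.76) = 235.008 mGal
Bouguer slab correction = 0.04193 × 3.03 × 3434.1 = 436.30 mGal
Simple Bouguer anomaly = 235.008 − (436.30) = -201.292 mGal
Complete Bouguer anomaly = -201.292 + 2.28 = -199.012 mGal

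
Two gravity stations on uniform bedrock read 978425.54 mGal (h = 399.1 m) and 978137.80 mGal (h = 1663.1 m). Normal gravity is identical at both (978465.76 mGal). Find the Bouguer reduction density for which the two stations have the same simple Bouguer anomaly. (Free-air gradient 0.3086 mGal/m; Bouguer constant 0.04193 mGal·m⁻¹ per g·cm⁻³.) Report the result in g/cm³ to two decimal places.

Δg_obs = 978137.80 − 978425.54 = -287.74 mGal over Δh = 1663.1 − 399.1 = 1264.0 m
Equal Bouguer anomalies ⇒ Δg_obs + (0.3086 − 0.04193ρ)·Δh = 0
0.3086 − 0.04193ρ = −Δg_obs/Δh = 0.22764
ρ = (0.3086 − 0.22764) / 0.04193 = 1.93 g/cm³

1.93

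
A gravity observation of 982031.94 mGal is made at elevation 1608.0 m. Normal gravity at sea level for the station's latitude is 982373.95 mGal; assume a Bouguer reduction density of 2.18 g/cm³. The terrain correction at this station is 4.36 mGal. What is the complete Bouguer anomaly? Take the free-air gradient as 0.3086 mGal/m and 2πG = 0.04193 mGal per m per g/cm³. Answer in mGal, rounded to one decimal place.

11.6

Free-air correction = 0.3086 × 1608.0 = 496.23 mGal
Free-air anomaly = 982031.94 − 982373.95 + (496.23) = 154.22 mGal
Bouguer slab correction = 0.04193 × 2.18 × 1608.0 = 146.98 mGal
Simple Bouguer anomaly = 154.22 − (146.98) = 7.24 mGal
Complete Bouguer anomaly = 7.24 + 4.36 = 11.60 mGal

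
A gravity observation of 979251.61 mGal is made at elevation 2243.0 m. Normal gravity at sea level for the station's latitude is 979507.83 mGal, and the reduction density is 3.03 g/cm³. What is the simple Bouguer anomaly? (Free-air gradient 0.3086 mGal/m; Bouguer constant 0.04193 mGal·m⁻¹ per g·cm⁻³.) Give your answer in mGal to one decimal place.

151.0

Free-air correction = 0.3086 × 2243.0 = 692.19 mGal
Free-air anomaly = 979251.61 − 979507.83 + (692.19) = 435.97 mGal
Bouguer slab correction = 0.04193 × 3.03 × 2243.0 = 284.97 mGal
Simple Bouguer anomaly = 435.97 − (284.97) = 151.00 mGal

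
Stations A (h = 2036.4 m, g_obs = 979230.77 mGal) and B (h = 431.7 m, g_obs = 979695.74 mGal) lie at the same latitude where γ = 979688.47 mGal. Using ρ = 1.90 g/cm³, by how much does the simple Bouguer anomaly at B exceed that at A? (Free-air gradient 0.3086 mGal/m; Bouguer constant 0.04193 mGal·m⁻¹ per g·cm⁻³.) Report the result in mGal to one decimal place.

Δg_SB(A) = 979230.77 − 979688.47 + 0.3086×2036.4 − 0.04193×1.90×2036.4 = 8.50 mGal
Δg_SB(B) = 979695.74 − 979688.47 + 0.3086×431.7 − 0.04193×1.90×431.7 = 106.10 mGal
Difference = 106.10 − (8.50) = 97.60 mGal

97.6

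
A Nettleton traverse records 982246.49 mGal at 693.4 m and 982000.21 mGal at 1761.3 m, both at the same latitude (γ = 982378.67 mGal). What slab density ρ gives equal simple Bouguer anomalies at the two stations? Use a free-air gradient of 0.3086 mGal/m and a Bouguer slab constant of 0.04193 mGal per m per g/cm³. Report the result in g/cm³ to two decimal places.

1.86

Δg_obs = 982000.21 − 982246.49 = -246.28 mGal over Δh = 1761.3 − 693.4 = 1067.9 m
Equal Bouguer anomalies ⇒ Δg_obs + (0.3086 − 0.04193ρ)·Δh = 0
0.3086 − 0.04193ρ = −Δg_obs/Δh = 0.23062
ρ = (0.3086 − 0.23062) / 0.04193 = 1.86 g/cm³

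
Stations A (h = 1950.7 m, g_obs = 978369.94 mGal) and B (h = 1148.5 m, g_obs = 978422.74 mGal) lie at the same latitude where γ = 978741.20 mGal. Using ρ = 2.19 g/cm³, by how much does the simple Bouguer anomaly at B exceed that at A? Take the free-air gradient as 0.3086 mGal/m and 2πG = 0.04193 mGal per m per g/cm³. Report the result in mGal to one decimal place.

-121.1

Δg_SB(A) = 978369.94 − 978741.20 + 0.3086×1950.7 − 0.04193×2.19×1950.7 = 51.60 mGal
Δg_SB(B) = 978422.74 − 978741.20 + 0.3086×1148.5 − 0.04193×2.19×1148.5 = -69.50 mGal
Difference = -69.50 − (51.60) = -121.10 mGal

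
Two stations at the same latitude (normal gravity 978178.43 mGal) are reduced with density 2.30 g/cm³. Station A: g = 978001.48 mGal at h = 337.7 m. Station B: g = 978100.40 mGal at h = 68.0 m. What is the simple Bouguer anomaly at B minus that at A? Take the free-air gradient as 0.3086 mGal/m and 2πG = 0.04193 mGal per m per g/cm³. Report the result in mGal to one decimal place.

41.7

Δg_SB(A) = 978001.48 − 978178.43 + 0.3086×337.7 − 0.04193×2.30×337.7 = -105.30 mGal
Δg_SB(B) = 978100.40 − 978178.43 + 0.3086×68.0 − 0.04193×2.30×68.0 = -63.60 mGal
Difference = -63.60 − (-105.30) = 41.70 mGal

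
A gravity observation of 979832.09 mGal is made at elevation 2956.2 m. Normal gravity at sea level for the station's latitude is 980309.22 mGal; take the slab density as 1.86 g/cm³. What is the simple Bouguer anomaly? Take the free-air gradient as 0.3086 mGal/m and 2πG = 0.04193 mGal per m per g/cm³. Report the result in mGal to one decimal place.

204.6

Free-air correction = 0.3086 × 2956.2 = 912.28 mGal
Free-air anomaly = 979832.09 − 980309.22 + (912.28) = 435.15 mGal
Bouguer slab correction = 0.04193 × 1.86 × 2956.2 = 230.55 mGal
Simple Bouguer anomaly = 435.15 − (230.55) = 204.60 mGal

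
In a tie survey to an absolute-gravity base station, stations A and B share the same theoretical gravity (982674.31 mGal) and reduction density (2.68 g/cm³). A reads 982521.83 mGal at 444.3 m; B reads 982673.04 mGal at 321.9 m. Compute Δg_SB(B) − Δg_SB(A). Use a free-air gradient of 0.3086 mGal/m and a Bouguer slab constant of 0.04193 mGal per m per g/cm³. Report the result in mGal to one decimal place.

127.2

Δg_SB(A) = 982521.83 − 982674.31 + 0.3086×444.3 − 0.04193×2.68×444.3 = -65.30 mGal
Δg_SB(B) = 982673.04 − 982674.31 + 0.3086×321.9 − 0.04193×2.68×321.9 = 61.90 mGal
Difference = 61.90 − (-65.30) = 127.20 mGal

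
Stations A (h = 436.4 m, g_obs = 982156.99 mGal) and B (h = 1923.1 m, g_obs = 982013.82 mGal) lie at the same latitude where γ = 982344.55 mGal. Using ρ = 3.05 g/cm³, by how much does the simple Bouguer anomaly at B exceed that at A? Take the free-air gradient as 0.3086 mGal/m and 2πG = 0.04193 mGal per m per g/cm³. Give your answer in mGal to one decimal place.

Δg_SB(A) = 982156.99 − 982344.55 + 0.3086×436.4 − 0.04193×3.05×436.4 = -108.70 mGal
Δg_SB(B) = 982013.82 − 982344.55 + 0.3086×1923.1 − 0.04193×3.05×1923.1 = 16.80 mGal
Difference = 16.80 − (-108.70) = 125.50 mGal

125.5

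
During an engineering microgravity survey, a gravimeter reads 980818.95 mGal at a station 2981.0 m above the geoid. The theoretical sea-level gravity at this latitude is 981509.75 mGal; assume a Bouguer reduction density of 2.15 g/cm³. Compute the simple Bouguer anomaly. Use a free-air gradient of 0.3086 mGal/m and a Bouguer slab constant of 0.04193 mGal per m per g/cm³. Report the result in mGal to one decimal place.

Free-air correction = 0.3086 × 2981.0 = 919.94 mGal
Free-air anomaly = 980818.95 − 981509.75 + (919.94) = 229.14 mGal
Bouguer slab correction = 0.04193 × 2.15 × 2981.0 = 268.74 mGal
Simple Bouguer anomaly = 229.14 − (268.74) = -39.60 mGal

-39.6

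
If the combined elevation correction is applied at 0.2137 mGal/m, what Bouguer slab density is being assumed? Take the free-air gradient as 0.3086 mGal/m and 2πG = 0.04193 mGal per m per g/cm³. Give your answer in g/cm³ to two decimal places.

0.2137 = 0.3086 − 0.04193 × ρ
ρ = (0.3086 − 0.2137) / 0.04193 = 2.26 g/cm³

2.26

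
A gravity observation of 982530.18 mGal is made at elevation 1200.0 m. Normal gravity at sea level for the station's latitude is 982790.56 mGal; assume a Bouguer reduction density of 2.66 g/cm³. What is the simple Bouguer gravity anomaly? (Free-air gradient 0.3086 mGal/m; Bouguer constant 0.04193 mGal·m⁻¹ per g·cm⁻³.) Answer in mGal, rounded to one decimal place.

Free-air correction = 0.3086 × 1200.0 = 370.32 mGal
Free-air anomaly = 982530.18 − 982790.56 + (370.32) = 109.94 mGal
Bouguer slab correction = 0.04193 × 2.66 × 1200.0 = 133.84 mGal
Simple Bouguer anomaly = 109.94 − (133.84) = -23.90 mGal

-23.9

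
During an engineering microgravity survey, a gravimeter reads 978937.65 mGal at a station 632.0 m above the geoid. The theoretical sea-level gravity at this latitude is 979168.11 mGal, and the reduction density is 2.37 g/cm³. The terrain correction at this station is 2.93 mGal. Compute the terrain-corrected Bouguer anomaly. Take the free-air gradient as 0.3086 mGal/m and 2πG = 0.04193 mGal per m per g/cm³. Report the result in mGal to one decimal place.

Free-air correction = 0.3086 × 632.0 = 195.04 mGal
Free-air anomaly = 978937.65 − 979168.11 + (195.04) = -35.42 mGal
Bouguer slab correction = 0.04193 × 2.37 × 632.0 = 62.80 mGal
Simple Bouguer anomaly = -35.42 − (62.80) = -98.22 mGal
Complete Bouguer anomaly = -98.22 + 2.93 = -95.29 mGal

-95.3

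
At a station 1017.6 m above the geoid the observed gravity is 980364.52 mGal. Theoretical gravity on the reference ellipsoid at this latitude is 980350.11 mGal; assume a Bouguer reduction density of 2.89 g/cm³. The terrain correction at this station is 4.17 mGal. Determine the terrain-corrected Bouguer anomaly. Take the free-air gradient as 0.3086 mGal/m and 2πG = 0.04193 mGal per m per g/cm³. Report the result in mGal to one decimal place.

209.3

Free-air correction = 0.3086 × 1017.6 = 314.03 mGal
Free-air anomaly = 980364.52 − 980350.11 + (314.03) = 328.44 mGal
Bouguer slab correction = 0.04193 × 2.89 × 1017.6 = 123.31 mGal
Simple Bouguer anomaly = 328.44 − (123.31) = 205.13 mGal
Complete Bouguer anomaly = 205.13 + 4.17 = 209.30 mGal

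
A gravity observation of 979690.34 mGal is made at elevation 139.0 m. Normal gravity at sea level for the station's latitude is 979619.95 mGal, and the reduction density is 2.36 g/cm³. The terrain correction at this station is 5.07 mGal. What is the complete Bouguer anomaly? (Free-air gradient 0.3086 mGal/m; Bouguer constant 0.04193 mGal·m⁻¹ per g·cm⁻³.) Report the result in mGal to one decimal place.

Free-air correction = 0.3086 × 139.0 = 42.90 mGal
Free-air anomaly = 979690.34 − 979619.95 + (42.90) = 113.29 mGal
Bouguer slab correction = 0.04193 × 2.36 × 139.0 = 13.75 mGal
Simple Bouguer anomaly = 113.29 − (13.75) = 99.54 mGal
Complete Bouguer anomaly = 99.54 + 5.07 = 104.61 mGal

104.6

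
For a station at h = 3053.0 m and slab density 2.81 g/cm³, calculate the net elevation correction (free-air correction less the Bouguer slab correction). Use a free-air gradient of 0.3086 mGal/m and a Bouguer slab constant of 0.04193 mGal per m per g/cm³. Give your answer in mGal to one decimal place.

582.4

Combined gradient = 0.3086 − 0.04193 × 2.81 = 0.1907767 mGal/m
Combined elevation correction = 0.1907767 × 3053.0 = 582.4 mGal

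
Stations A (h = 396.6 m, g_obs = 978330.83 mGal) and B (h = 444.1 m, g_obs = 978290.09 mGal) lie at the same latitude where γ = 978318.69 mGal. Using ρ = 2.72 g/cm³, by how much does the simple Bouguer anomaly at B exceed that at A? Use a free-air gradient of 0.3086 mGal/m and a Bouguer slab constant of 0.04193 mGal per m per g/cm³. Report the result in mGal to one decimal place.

-31.5

Δg_SB(A) = 978330.83 − 978318.69 + 0.3086×396.6 − 0.04193×2.72×396.6 = 89.30 mGal
Δg_SB(B) = 978290.09 − 978318.69 + 0.3086×444.1 − 0.04193×2.72×444.1 = 57.80 mGal
Difference = 57.80 − (89.30) = -31.50 mGal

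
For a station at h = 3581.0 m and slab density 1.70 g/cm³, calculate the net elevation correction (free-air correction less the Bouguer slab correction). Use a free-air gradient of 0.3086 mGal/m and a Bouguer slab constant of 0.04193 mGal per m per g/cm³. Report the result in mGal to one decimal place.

Combined gradient = 0.3086 − 0.04193 × 1.70 = 0.2373190 mGal/m
Combined elevation correction = 0.2373190 × 3581.0 = 849.8 mGal

849.8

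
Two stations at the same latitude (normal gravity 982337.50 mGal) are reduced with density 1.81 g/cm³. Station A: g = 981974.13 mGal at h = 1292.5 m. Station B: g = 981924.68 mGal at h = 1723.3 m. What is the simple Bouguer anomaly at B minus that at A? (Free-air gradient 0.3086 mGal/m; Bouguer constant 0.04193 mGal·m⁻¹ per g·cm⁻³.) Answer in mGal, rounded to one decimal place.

50.8

Δg_SB(A) = 981974.13 − 982337.50 + 0.3086×1292.5 − 0.04193×1.81×1292.5 = -62.60 mGal
Δg_SB(B) = 981924.68 − 982337.50 + 0.3086×1723.3 − 0.04193×1.81×1723.3 = -11.80 mGal
Difference = -11.80 − (-62.60) = 50.80 mGal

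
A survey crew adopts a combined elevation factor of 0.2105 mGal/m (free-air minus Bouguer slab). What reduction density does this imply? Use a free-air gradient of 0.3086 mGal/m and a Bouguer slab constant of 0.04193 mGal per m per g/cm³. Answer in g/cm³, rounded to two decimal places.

0.2105 = 0.3086 − 0.04193 × ρ
ρ = (0.3086 − 0.2105) / 0.04193 = 2.34 g/cm³

2.34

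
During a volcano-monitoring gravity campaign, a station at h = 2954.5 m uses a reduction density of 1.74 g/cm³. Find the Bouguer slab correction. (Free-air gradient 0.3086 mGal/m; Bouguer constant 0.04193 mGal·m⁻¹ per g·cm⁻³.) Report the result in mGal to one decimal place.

Bouguer slab correction = 0.04193 × 1.74 × 2954.5 = 215.6 mGal

215.6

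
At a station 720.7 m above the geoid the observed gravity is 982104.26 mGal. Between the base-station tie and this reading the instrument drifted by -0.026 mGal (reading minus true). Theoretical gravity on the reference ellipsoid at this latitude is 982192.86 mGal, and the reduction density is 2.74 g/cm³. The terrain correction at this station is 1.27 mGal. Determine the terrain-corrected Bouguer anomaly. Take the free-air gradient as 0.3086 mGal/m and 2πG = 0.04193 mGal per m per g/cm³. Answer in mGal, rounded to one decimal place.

52.3

Drift-corrected reading = 982104.26 − (-0.026) = 982104.286 mGal
Free-air correction = 0.3086 × 720.7 = 222.41 mGal
Free-air anomaly = 982104.286 − 982192.86 + (222.41) = 133.836 mGal
Bouguer slab correction = 0.04193 × 2.74 × 720.7 = 82.80 mGal
Simple Bouguer anomaly = 133.836 − (82.80) = 51.036 mGal
Complete Bouguer anomaly = 51.036 + 1.27 = 52.306 mGal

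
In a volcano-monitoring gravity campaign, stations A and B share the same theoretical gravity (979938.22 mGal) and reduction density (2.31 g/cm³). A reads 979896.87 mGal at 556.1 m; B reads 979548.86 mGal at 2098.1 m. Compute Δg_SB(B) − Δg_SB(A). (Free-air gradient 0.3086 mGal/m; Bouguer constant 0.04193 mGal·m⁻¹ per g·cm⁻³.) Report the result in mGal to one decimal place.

-21.5

Δg_SB(A) = 979896.87 − 979938.22 + 0.3086×556.1 − 0.04193×2.31×556.1 = 76.40 mGal
Δg_SB(B) = 979548.86 − 979938.22 + 0.3086×2098.1 − 0.04193×2.31×2098.1 = 54.90 mGal
Difference = 54.90 − (76.40) = -21.50 mGal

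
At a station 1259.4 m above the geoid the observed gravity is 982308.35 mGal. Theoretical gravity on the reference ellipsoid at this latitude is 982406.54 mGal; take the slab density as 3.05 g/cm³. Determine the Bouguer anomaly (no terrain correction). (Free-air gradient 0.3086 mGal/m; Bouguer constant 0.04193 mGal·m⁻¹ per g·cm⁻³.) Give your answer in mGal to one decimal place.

129.4

Free-air correction = 0.3086 × 1259.4 = 388.65 mGal
Free-air anomaly = 982308.35 − 982406.54 + (388.65) = 290.46 mGal
Bouguer slab correction = 0.04193 × 3.05 × 1259.4 = 161.06 mGal
Simple Bouguer anomaly = 290.46 − (161.06) = 129.40 mGal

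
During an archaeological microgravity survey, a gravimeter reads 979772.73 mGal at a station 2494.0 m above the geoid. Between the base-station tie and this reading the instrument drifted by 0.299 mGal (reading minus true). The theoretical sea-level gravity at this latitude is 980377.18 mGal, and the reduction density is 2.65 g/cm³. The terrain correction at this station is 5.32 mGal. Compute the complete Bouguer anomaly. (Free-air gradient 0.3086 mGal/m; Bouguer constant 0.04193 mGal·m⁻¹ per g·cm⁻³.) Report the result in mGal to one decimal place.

Drift-corrected reading = 979772.73 − (0.299) = 979772.431 mGal
Free-air correction = 0.3086 × 2494.0 = 769.65 mGal
Free-air anomaly = 979772.431 − 980377.18 + (769.65) = 164.901 mGal
Bouguer slab correction = 0.04193 × 2.65 × 2494.0 = 277.12 mGal
Simple Bouguer anomaly = 164.901 − (277.12) = -112.219 mGal
Complete Bouguer anomaly = -112.219 + 5.32 = -106.899 mGal

-106.9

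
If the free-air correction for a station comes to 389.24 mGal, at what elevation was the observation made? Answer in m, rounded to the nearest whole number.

h = 389.24 / 0.3086 = 1261.31 m

1261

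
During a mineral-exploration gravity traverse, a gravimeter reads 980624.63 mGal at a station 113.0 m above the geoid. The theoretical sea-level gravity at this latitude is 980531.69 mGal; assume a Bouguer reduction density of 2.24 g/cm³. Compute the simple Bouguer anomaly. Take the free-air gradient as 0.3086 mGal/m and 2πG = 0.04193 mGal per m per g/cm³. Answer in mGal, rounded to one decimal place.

117.2

Free-air correction = 0.3086 × 113.0 = 34.87 mGal
Free-air anomaly = 980624.63 − 980531.69 + (34.87) = 127.81 mGal
Bouguer slab correction = 0.04193 × 2.24 × 113.0 = 10.61 mGal
Simple Bouguer anomaly = 127.81 − (10.61) = 117.20 mGal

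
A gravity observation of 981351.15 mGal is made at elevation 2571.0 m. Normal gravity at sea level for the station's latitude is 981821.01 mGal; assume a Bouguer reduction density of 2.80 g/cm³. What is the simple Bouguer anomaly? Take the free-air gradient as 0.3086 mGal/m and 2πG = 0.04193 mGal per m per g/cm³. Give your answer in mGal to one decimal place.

Free-air correction = 0.3086 × 2571.0 = 793.41 mGal
Free-air anomaly = 981351.15 − 981821.01 + (793.41) = 323.55 mGal
Bouguer slab correction = 0.04193 × 2.80 × 2571.0 = 301.85 mGal
Simple Bouguer anomaly = 323.55 − (301.85) = 21.70 mGal

21.7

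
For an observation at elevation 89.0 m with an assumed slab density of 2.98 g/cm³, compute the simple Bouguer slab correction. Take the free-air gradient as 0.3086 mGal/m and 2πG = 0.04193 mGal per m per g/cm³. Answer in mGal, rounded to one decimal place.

11.1

Bouguer slab correction = 0.04193 × 2.98 × 89.0 = 11.1 mGal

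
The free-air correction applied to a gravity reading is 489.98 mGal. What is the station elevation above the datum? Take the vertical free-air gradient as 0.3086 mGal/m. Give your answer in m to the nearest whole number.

1588

h = 489.98 / 0.3086 = 1587.75 m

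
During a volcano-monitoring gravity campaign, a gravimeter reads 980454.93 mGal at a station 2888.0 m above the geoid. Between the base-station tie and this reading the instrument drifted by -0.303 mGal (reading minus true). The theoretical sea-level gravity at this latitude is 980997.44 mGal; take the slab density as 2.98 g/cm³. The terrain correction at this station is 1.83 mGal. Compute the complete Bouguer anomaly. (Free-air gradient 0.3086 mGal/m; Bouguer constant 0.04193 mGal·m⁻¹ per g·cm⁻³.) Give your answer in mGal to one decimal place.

Drift-corrected reading = 980454.93 − (-0.303) = 980455.233 mGal
Free-air correction = 0.3086 × 2888.0 = 891.24 mGal
Free-air anomaly = 980455.233 − 980997.44 + (891.24) = 349.033 mGal
Bouguer slab correction = 0.04193 × 2.98 × 2888.0 = 360.86 mGal
Simple Bouguer anomaly = 349.033 − (360.86) = -11.827 mGal
Complete Bouguer anomaly = -11.827 + 1.83 = -9.997 mGal

-10.0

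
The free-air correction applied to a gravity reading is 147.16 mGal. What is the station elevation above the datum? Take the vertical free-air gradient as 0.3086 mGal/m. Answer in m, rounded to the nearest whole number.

477

h = 147.16 / 0.3086 = 476.86 m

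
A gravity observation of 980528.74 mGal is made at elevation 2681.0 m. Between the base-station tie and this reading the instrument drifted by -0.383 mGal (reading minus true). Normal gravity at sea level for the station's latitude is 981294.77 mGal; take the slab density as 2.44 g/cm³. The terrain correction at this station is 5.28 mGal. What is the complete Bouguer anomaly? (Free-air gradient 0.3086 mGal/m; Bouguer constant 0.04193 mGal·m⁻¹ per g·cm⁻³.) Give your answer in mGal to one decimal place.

Drift-corrected reading = 980528.74 − (-0.383) = 980529.123 mGal
Free-air correction = 0.3086 × 2681.0 = 827.36 mGal
Free-air anomaly = 980529.123 − 981294.77 + (827.36) = 61.713 mGal
Bouguer slab correction = 0.04193 × 2.44 × 2681.0 = 274.29 mGal
Simple Bouguer anomaly = 61.713 − (274.29) = -212.577 mGal
Complete Bouguer anomaly = -212.577 + 5.28 = -207.297 mGal

-207.3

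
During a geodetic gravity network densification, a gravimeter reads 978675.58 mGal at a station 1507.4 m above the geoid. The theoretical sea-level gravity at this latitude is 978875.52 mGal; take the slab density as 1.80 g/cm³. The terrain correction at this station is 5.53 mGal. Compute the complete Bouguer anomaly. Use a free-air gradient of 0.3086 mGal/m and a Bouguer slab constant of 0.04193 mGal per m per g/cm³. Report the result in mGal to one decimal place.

Free-air correction = 0.3086 × 1507.4 = 465.18 mGal
Free-air anomaly = 978675.58 − 978875.52 + (465.18) = 265.24 mGal
Bouguer slab correction = 0.04193 × 1.80 × 1507.4 = 113.77 mGal
Simple Bouguer anomaly = 265.24 − (113.77) = 151.47 mGal
Complete Bouguer anomaly = 151.47 + 5.53 = 157.00 mGal

157.0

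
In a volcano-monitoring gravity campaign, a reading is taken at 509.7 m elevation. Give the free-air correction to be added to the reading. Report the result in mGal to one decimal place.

157.3

Free-air correction = 0.3086 × 509.7 = 157.3 mGal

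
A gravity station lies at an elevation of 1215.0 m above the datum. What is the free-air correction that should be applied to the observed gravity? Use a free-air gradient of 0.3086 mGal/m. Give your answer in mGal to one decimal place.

374.9

Free-air correction = 0.3086 × 1215.0 = 374.9 mGal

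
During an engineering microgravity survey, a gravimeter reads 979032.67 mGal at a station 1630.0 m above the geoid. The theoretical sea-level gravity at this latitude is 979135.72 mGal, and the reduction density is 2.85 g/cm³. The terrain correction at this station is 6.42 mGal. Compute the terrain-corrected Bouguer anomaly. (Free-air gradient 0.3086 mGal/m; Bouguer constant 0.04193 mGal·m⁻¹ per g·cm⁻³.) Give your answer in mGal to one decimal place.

Free-air correction = 0.3086 × 1630.0 = 503.02 mGal
Free-air anomaly = 979032.67 − 979135.72 + (503.02) = 399.97 mGal
Bouguer slab correction = 0.04193 × 2.85 × 1630.0 = 194.79 mGal
Simple Bouguer anomaly = 399.97 − (194.79) = 205.18 mGal
Complete Bouguer anomaly = 205.18 + 6.42 = 211.60 mGal

211.6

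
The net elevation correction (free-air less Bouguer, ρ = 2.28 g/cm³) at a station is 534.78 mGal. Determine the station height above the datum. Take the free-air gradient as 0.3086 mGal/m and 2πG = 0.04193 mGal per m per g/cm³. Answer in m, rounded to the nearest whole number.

Combined gradient = 0.3086 − 0.04193 × 2.28 = 0.2129996 mGal/m
h = 534.78 / 0.2129996 = 2510.71 m

2511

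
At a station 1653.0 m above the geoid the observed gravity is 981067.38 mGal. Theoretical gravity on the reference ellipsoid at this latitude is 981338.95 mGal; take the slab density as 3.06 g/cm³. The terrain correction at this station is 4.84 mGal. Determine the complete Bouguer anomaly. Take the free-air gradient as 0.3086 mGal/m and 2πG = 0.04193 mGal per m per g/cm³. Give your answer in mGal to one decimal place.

31.3

Free-air correction = 0.3086 × 1653.0 = 510.12 mGal
Free-air anomaly = 981067.38 − 981338.95 + (510.12) = 238.55 mGal
Bouguer slab correction = 0.04193 × 3.06 × 1653.0 = 212.09 mGal
Simple Bouguer anomaly = 238.55 − (212.09) = 26.46 mGal
Complete Bouguer anomaly = 26.46 + 4.84 = 31.30 mGal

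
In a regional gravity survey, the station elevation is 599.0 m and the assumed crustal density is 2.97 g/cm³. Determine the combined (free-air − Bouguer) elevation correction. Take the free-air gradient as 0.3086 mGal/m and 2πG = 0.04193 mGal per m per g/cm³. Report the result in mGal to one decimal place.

110.3

Combined gradient = 0.3086 − 0.04193 × 2.97 = 0.1840679 mGal/m
Combined elevation correction = 0.1840679 × 599.0 = 110.3 mGal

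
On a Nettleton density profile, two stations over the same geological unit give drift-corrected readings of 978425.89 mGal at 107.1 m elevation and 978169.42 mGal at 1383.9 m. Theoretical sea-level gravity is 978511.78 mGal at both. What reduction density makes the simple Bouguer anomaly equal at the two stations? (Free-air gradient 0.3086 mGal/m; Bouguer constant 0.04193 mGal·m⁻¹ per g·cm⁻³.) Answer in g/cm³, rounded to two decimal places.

2.57

Δg_obs = 978169.42 − 978425.89 = -256.47 mGal over Δh = 1383.9 − 107.1 = 1276.8 m
Equal Bouguer anomalies ⇒ Δg_obs + (0.3086 − 0.04193ρ)·Δh = 0
0.3086 − 0.04193ρ = −Δg_obs/Δh = 0.20087
ρ = (0.3086 − 0.20087) / 0.04193 = 2.57 g/cm³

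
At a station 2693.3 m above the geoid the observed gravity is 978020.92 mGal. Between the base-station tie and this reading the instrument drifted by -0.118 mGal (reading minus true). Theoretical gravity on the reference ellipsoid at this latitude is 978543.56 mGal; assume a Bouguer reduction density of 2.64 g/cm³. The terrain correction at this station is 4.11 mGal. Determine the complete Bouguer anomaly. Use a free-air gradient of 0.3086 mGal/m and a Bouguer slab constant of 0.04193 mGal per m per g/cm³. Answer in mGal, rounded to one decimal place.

14.6

Drift-corrected reading = 978020.92 − (-0.118) = 978021.038 mGal
Free-air correction = 0.3086 × 2693.3 = 831.15 mGal
Free-air anomaly = 978021.038 − 978543.56 + (831.15) = 308.628 mGal
Bouguer slab correction = 0.04193 × 2.64 × 2693.3 = 298.14 mGal
Simple Bouguer anomaly = 308.628 − (298.14) = 10.488 mGal
Complete Bouguer anomaly = 10.488 + 4.11 = 14.598 mGal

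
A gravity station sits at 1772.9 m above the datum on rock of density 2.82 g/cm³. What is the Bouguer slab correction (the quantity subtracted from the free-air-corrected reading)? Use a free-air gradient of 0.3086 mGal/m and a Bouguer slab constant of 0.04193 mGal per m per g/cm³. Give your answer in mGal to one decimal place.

Bouguer slab correction = 0.04193 × 2.82 × 1772.9 = 209.6 mGal

209.6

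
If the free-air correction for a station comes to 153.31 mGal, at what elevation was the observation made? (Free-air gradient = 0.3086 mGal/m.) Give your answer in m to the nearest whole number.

h = 153.31 / 0.3086 = 496.79 m

497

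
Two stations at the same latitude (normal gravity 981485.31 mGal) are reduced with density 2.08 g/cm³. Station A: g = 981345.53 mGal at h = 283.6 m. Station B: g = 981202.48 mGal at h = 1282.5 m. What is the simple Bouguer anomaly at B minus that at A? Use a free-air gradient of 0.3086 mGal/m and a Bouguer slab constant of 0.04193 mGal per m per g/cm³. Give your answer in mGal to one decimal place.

Δg_SB(A) = 981345.53 − 981485.31 + 0.3086×283.6 − 0.04193×2.08×283.6 = -77.00 mGal
Δg_SB(B) = 981202.48 − 981485.31 + 0.3086×1282.5 − 0.04193×2.08×1282.5 = 1.10 mGal
Difference = 1.10 − (-77.00) = 78.10 mGal

78.1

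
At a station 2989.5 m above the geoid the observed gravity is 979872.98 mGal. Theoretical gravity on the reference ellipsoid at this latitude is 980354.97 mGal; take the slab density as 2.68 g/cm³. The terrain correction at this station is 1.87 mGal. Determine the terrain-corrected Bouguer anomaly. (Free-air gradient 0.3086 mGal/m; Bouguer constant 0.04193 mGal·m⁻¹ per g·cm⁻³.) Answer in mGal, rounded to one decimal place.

Free-air correction = 0.3086 × 2989.5 = 922.56 mGal
Free-air anomaly = 979872.98 − 980354.97 + (922.56) = 440.57 mGal
Bouguer slab correction = 0.04193 × 2.68 × 2989.5 = 335.94 mGal
Simple Bouguer anomaly = 440.57 − (335.94) = 104.63 mGal
Complete Bouguer anomaly = 104.63 + 1.87 = 106.50 mGal

106.5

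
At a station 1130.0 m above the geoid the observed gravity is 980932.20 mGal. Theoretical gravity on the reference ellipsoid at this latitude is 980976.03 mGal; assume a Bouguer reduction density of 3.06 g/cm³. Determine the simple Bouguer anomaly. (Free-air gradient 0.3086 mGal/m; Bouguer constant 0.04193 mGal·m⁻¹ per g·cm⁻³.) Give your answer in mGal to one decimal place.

159.9

Free-air correction = 0.3086 × 1130.0 = 348.72 mGal
Free-air anomaly = 980932.20 − 980976.03 + (348.72) = 304.89 mGal
Bouguer slab correction = 0.04193 × 3.06 × 1130.0 = 144.99 mGal
Simple Bouguer anomaly = 304.89 − (144.99) = 159.90 mGal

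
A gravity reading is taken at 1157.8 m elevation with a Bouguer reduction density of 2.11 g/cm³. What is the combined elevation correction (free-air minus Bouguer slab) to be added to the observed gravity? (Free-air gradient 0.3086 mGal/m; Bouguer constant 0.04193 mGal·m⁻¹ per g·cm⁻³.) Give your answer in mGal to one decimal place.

Combined gradient = 0.3086 − 0.04193 × 2.11 = 0.2201277 mGal/m
Combined elevation correction = 0.2201277 × 1157.8 = 254.9 mGal

254.9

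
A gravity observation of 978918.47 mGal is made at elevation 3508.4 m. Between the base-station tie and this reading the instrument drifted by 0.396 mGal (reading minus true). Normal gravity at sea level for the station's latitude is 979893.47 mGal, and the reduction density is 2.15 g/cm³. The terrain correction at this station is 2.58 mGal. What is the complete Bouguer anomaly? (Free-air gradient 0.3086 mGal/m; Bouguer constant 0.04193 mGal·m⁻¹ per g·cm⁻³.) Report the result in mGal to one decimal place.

Drift-corrected reading = 978918.47 − (0.396) = 978918.074 mGal
Free-air correction = 0.3086 × 3508.4 = 1082.69 mGal
Free-air anomaly = 978918.074 − 979893.47 + (1082.69) = 107.294 mGal
Bouguer slab correction = 0.04193 × 2.15 × 3508.4 = 316.28 mGal
Simple Bouguer anomaly = 107.294 − (316.28) = -208.986 mGal
Complete Bouguer anomaly = -208.986 + 2.58 = -206.406 mGal

-206.4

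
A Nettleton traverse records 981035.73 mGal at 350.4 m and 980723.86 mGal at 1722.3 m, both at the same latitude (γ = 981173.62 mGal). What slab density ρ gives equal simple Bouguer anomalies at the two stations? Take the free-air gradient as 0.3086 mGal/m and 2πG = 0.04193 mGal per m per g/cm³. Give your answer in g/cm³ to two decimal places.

Δg_obs = 980723.86 − 981035.73 = -311.87 mGal over Δh = 1722.3 − 350.4 = 1371.9 m
Equal Bouguer anomalies ⇒ Δg_obs + (0.3086 − 0.04193ρ)·Δh = 0
0.3086 − 0.04193ρ = −Δg_obs/Δh = 0.22733
ρ = (0.3086 − 0.22733) / 0.04193 = 1.94 g/cm³

1.94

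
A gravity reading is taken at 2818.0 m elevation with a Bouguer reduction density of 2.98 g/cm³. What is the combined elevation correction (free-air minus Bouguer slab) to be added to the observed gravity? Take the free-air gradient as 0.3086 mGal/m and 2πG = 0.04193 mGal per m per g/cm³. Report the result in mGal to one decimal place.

Combined gradient = 0.3086 − 0.04193 × 2.98 = 0.1836486 mGal/m
Combined elevation correction = 0.1836486 × 2818.0 = 517.5 mGal

517.5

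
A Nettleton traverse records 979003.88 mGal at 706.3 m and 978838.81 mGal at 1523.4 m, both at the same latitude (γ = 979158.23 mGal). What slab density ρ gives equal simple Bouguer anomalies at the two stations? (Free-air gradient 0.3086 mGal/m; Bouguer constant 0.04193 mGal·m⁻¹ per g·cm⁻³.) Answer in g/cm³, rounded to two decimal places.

2.54

Δg_obs = 978838.81 − 979003.88 = -165.07 mGal over Δh = 1523.4 − 706.3 = 817.1 m
Equal Bouguer anomalies ⇒ Δg_obs + (0.3086 − 0.04193ρ)·Δh = 0
0.3086 − 0.04193ρ = −Δg_obs/Δh = 0.20202
ρ = (0.3086 − 0.20202) / 0.04193 = 2.54 g/cm³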